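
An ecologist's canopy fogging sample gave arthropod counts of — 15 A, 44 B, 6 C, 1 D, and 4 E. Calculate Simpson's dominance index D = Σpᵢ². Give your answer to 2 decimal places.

0.45

Total N = 15+44+6+1+4 = 70, so the proportions are 0.2143, 0.6286, 0.0857, 0.0143, 0.0571 (working shown to 4 dp, full precision carried).
D = 0.2143² + 0.6286² + 0.0857² + 0.0143² + 0.0571² = 0.0459 + 0.3951 + 0.0073 + 0.0002 + 0.0033 = 0.4518.
To 2 decimal places, D = 0.45.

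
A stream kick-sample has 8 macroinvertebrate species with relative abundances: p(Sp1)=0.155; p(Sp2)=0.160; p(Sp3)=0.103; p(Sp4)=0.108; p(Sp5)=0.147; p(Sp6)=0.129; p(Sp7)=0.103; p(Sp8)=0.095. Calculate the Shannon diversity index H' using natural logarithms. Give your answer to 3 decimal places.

Each pᵢ ln pᵢ term (working shown to 5 dp, full precision carried): 0.155×(-1.86433)=-0.28897, 0.16×(-1.83258)=-0.29321, 0.103×(-2.27303)=-0.23412, 0.108×(-2.22562)=-0.24037, 0.147×(-1.91732)=-0.28185, 0.129×(-2.04794)=-0.26418, 0.103×(-2.27303)=-0.23412, 0.095×(-2.35388)=-0.22362.
Sum = -2.06044, so H' = 2.060.

2.060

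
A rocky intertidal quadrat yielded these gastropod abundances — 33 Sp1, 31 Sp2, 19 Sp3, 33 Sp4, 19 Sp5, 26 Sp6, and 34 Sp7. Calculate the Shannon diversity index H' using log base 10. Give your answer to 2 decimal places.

Total N = 33+31+19+33+19+26+34 = 195, so the proportions are 0.1692, 0.159, 0.0974, 0.1692, 0.0974, 0.1333, 0.1744 (working shown to 4 dp, full precision carried).
Each pᵢ log₁₀ pᵢ term: 0.1692×(-0.7715)=-0.1306, 0.159×(-0.7987)=-0.1270, 0.0974×(-1.0113)=-0.0985, 0.1692×(-0.7715)=-0.1306, 0.0974×(-1.0113)=-0.0985, 0.1333×(-0.8751)=-0.1167, 0.1744×(-0.7586)=-0.1323.
Sum = -0.8341, so H' = 0.83.

0.83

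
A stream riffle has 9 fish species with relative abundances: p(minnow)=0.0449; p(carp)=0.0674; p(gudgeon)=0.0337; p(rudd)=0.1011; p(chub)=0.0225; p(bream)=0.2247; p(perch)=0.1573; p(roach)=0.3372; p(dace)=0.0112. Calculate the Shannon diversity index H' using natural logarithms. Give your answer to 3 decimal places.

Each pᵢ ln pᵢ term (working shown to 5 dp, full precision carried): 0.0449×(-3.10332)=-0.13934, 0.0674×(-2.69711)=-0.18179, 0.0337×(-3.39026)=-0.11425, 0.1011×(-2.29165)=-0.23169, 0.0225×(-3.79424)=-0.08537, 0.2247×(-1.49299)=-0.33547, 0.1573×(-1.84960)=-0.29094, 0.3372×(-1.08708)=-0.36656, 0.0112×(-4.49184)=-0.05031.
Sum = -1.79572, so H' = 1.796.

1.796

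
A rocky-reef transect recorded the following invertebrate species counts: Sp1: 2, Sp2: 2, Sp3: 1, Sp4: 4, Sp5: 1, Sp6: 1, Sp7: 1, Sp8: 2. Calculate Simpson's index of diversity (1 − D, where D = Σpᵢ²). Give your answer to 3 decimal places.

0.837

Total N = 2+2+1+4+1+1+1+2 = 14, so the proportions are 0.14286, 0.14286, 0.07143, 0.28571, 0.07143, 0.07143, 0.07143, 0.14286 (working shown to 5 dp, full precision carried).
D = 0.14286² + 0.14286² + 0.07143² + 0.28571² + 0.07143² + 0.07143² + 0.07143² + 0.14286² = 0.02041 + 0.02041 + 0.00510 + 0.08163 + 0.00510 + 0.00510 + 0.00510 + 0.02041 = 0.16327.
So 1 − D = 0.83673, i.e. 0.837 to 3 decimal places.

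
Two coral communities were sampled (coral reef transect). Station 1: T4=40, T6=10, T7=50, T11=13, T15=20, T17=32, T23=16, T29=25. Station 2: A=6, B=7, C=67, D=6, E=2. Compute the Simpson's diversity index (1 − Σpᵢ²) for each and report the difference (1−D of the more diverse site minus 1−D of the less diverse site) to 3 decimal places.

0.439

Station 1: N=206, proportions 0.194175, 0.048544, 0.242718, 0.063107, 0.097087, 0.15534, 0.07767, 0.121359, giving 1−D = 0.842728 (working shown to 6 dp, full precision carried).
Station 2: N=88, proportions 0.068182, 0.079545, 0.761364, 0.068182, 0.022727, giving 1−D = 0.404184.
Difference = |0.842728 − 0.404184| = 0.438544, i.e. 0.439 to 3 decimal places.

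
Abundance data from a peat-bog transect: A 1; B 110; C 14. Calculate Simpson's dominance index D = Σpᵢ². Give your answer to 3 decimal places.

0.787

Total N = 1+110+14 = 125, so the proportions are 0.008, 0.88, 0.112 (working shown to 5 dp, full precision carried).
D = 0.008² + 0.88² + 0.112² = 0.00006 + 0.77440 + 0.01254 = 0.78701.
To 3 decimal places, D = 0.787.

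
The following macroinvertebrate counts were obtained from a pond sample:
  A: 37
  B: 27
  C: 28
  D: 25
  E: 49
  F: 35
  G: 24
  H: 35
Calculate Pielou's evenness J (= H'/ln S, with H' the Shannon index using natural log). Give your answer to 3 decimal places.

0.987

Total N = 37+27+28+25+49+35+24+35 = 260, so the proportions are 0.14231, 0.10385, 0.10769, 0.09615, 0.18846, 0.13462, 0.09231, 0.13462 (working shown to 5 dp, full precision carried).
H' = −Σ pᵢ ln pᵢ = −((-0.27747) + (-0.23520) + (-0.23999) + (-0.22517) + (-0.31452) + (-0.26995) + (-0.21993) + (-0.26995)) = 2.05217.
With S = 8 species, ln S = 2.07944, so J = 2.05217/2.07944 = 0.98689, i.e. 0.987 to 3 decimal places.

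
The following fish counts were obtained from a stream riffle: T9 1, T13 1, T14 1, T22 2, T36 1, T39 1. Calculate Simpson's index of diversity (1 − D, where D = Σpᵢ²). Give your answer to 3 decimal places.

Total N = 1+1+1+2+1+1 = 7, so the proportions are 0.14286, 0.14286, 0.14286, 0.28571, 0.14286, 0.14286 (working shown to 5 dp, full precision carried).
D = 0.14286² + 0.14286² + 0.14286² + 0.28571² + 0.14286² + 0.14286² = 0.02041 + 0.02041 + 0.02041 + 0.08163 + 0.02041 + 0.02041 = 0.18367.
So 1 − D = 0.81633, i.e. 0.816 to 3 decimal places.

0.816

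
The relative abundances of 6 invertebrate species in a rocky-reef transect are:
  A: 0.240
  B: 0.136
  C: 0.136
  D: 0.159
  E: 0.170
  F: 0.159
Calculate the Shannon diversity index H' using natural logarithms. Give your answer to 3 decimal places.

Each pᵢ ln pᵢ term (working shown to 5 dp, full precision carried): 0.24×(-1.42712)=-0.34251, 0.136×(-1.99510)=-0.27133, 0.136×(-1.99510)=-0.27133, 0.159×(-1.83885)=-0.29238, 0.17×(-1.77196)=-0.30123, 0.159×(-1.83885)=-0.29238.
Sum = -1.77116, so H' = 1.771.

1.771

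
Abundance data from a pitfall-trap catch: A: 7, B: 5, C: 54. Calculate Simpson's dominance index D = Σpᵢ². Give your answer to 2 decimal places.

Total N = 7+5+54 = 66, so the proportions are 0.1061, 0.0758, 0.8182 (working shown to 4 dp, full precision carried).
D = 0.1061² + 0.0758² + 0.8182² = 0.0112 + 0.0057 + 0.6694 = 0.6864.
To 2 decimal places, D = 0.69.

0.69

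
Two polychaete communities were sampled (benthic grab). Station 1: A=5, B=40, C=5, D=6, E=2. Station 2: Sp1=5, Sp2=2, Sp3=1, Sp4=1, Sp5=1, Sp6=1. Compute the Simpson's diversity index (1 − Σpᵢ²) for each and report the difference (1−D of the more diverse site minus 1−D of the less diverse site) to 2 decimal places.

0.23

Station 1: N=58, proportions 0.0862, 0.6897, 0.0862, 0.1034, 0.0345, giving 1−D = 0.4976 (working shown to 4 dp, full precision carried).
Station 2: N=11, proportions 0.4545, 0.1818, 0.0909, 0.0909, 0.0909, 0.0909, giving 1−D = 0.7273.
Difference = |0.4976 − 0.7273| = 0.2297, i.e. 0.23 to 2 decimal places.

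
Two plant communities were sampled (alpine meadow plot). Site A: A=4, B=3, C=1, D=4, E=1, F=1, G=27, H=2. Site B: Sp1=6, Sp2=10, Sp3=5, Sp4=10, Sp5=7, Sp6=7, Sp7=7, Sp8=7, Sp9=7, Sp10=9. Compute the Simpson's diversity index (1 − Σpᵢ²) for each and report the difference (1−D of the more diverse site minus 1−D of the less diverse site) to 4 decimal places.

Site A: N=43, proportions 0.09302326, 0.06976744, 0.02325581, 0.09302326, 0.02325581, 0.02325581, 0.62790698, 0.04651163, giving 1−D = 0.57977285 (working shown to 8 dp, full precision carried).
Site B: N=75, proportions 0.08, 0.13333333, 0.06666667, 0.13333333, 0.09333333, 0.09333333, 0.09333333, 0.09333333, 0.09333333, 0.12, giving 1−D = 0.89564444.
Difference = |0.57977285 − 0.89564444| = 0.31587159, i.e. 0.3159 to 4 decimal places.

0.3159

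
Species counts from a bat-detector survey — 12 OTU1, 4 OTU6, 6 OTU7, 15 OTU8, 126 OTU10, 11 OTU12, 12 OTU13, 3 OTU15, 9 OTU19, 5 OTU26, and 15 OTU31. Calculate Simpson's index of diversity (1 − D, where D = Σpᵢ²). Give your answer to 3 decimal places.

0.644

Total N = 12+4+6+15+126+11+12+3+9+5+15 = 218, so the proportions are 0.05505, 0.01835, 0.02752, 0.06881, 0.57798, 0.05046, 0.05505, 0.01376, 0.04128, 0.02294, 0.06881 (working shown to 5 dp, full precision carried).
D = 0.05505² + 0.01835² + 0.02752² + 0.06881² + 0.57798² + 0.05046² + 0.05505² + 0.01376² + 0.04128² + 0.02294² + 0.06881² = 0.00303 + 0.00034 + 0.00076 + 0.00473 + 0.33406 + 0.00255 + 0.00303 + 0.00019 + 0.00170 + 0.00053 + 0.00473 = 0.35565.
So 1 − D = 0.64435, i.e. 0.644 to 3 decimal places.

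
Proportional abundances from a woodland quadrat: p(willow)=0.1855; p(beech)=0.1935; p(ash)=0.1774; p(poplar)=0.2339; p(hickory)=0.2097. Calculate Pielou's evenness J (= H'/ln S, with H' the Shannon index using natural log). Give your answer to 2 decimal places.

H' = −Σ pᵢ ln pᵢ = −((-0.3125) + (-0.3178) + (-0.3068) + (-0.3398) + (-0.3276)) = 1.6045 (working shown to 4 dp, full precision carried).
With S = 5 species, ln S = 1.6094, so J = 1.6045/1.6094 = 0.9969, i.e. 1.00 to 2 decimal places.

1.00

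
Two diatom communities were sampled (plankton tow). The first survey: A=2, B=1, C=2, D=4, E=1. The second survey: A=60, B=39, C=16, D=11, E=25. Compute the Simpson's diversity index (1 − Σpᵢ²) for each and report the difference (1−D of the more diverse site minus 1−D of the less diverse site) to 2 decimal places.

The first survey: N=10, proportions 0.2, 0.1, 0.2, 0.4, 0.1, giving 1−D = 0.7400 (working shown to 4 dp, full precision carried).
The second survey: N=151, proportions 0.3974, 0.2583, 0.106, 0.0728, 0.1656, giving 1−D = 0.7315.
Difference = |0.7400 − 0.7315| = 0.0085, i.e. 0.01 to 2 decimal places.

0.01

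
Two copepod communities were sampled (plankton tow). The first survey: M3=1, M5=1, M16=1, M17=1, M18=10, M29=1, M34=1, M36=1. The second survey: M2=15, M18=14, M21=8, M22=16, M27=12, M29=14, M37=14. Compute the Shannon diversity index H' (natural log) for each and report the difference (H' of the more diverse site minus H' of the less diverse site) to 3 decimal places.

The first survey: N=17, proportions 0.05882, 0.05882, 0.05882, 0.05882, 0.58824, 0.05882, 0.05882, 0.05882, giving H' = 1.47875 (working shown to 5 dp, full precision carried).
The second survey: N=93, proportions 0.16129, 0.15054, 0.08602, 0.17204, 0.12903, 0.15054, 0.15054, giving H' = 1.92747.
Difference = |1.47875 − 1.92747| = 0.44872, i.e. 0.449 to 3 decimal places.

0.449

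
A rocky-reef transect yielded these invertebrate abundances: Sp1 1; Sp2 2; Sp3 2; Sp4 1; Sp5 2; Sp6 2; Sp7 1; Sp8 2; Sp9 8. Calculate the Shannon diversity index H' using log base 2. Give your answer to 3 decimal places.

2.773

Total N = 1+2+2+1+2+2+1+2+8 = 21, so the proportions are 0.04762, 0.09524, 0.09524, 0.04762, 0.09524, 0.09524, 0.04762, 0.09524, 0.38095 (working shown to 5 dp, full precision carried).
Each pᵢ log₂ pᵢ term: 0.04762×(-4.39232)=-0.20916, 0.09524×(-3.39232)=-0.32308, 0.09524×(-3.39232)=-0.32308, 0.04762×(-4.39232)=-0.20916, 0.09524×(-3.39232)=-0.32308, 0.09524×(-3.39232)=-0.32308, 0.04762×(-4.39232)=-0.20916, 0.09524×(-3.39232)=-0.32308, 0.38095×(-1.39232)=-0.53041.
Sum = -2.77327, so H' = 2.773.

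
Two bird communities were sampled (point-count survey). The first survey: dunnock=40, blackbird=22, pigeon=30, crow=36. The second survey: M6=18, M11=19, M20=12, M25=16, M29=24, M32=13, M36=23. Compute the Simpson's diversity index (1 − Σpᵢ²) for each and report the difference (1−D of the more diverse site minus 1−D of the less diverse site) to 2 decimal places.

0.11

The first survey: N=128, proportions 0.3125, 0.17188, 0.23438, 0.28125, giving 1−D = 0.73877 (working shown to 5 dp, full precision carried).
The second survey: N=125, proportions 0.144, 0.152, 0.096, 0.128, 0.192, 0.104, 0.184, giving 1−D = 0.84902.
Difference = |0.73877 − 0.84902| = 0.11025, i.e. 0.11 to 2 decimal places.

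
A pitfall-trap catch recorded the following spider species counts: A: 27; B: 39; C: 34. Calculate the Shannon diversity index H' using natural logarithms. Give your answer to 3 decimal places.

1.088

Total N = 27+39+34 = 100, so the proportions are 0.27, 0.39, 0.34 (working shown to 5 dp, full precision carried).
Each pᵢ ln pᵢ term: 0.27×(-1.30933)=-0.35352, 0.39×(-0.94161)=-0.36723, 0.34×(-1.07881)=-0.36680.
Sum = -1.08754, so H' = 1.088.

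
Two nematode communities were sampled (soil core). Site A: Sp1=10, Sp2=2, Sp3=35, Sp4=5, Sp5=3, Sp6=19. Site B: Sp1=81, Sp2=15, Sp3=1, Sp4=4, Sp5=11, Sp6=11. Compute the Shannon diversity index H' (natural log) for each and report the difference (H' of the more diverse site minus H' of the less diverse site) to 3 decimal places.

0.269

Site A: N=74, proportions 0.135135, 0.027027, 0.472973, 0.067568, 0.040541, 0.256757, giving H' = 1.383299 (working shown to 6 dp, full precision carried).
Site B: N=123, proportions 0.658537, 0.121951, 0.00813, 0.03252, 0.089431, 0.089431, giving H' = 1.114054.
Difference = |1.383299 − 1.114054| = 0.269245, i.e. 0.269 to 3 decimal places.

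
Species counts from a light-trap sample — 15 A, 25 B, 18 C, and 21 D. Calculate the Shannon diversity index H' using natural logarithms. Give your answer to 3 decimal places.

1.369

Total N = 15+25+18+21 = 79, so the proportions are 0.18987, 0.31646, 0.22785, 0.26582 (working shown to 5 dp, full precision carried).
Each pᵢ ln pᵢ term: 0.18987×(-1.66140)=-0.31546, 0.31646×(-1.15057)=-0.36411, 0.22785×(-1.47908)=-0.33700, 0.26582×(-1.32493)=-0.35220.
Sum = -1.36876, so H' = 1.369.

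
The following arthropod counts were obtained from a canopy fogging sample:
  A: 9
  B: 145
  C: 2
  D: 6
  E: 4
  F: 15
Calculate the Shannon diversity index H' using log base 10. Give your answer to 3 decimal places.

Total N = 9+145+2+6+4+15 = 181, so the proportions are 0.04972, 0.8011, 0.01105, 0.03315, 0.0221, 0.08287 (working shown to 5 dp, full precision carried).
Each pᵢ log₁₀ pᵢ term: 0.04972×(-1.30344)=-0.06481, 0.8011×(-0.09631)=-0.07715, 0.01105×(-1.95665)=-0.02162, 0.03315×(-1.47953)=-0.04905, 0.0221×(-1.65562)=-0.03659, 0.08287×(-1.08159)=-0.08963.
Sum = -0.33885, so H' = 0.339.

0.339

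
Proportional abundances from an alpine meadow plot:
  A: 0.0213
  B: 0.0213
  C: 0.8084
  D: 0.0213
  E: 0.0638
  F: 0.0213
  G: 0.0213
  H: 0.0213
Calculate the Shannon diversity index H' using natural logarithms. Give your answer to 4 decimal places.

0.8394

Each pᵢ ln pᵢ term (working shown to 6 dp, full precision carried): 0.0213×(-3.849048)=-0.081985, 0.0213×(-3.849048)=-0.081985, 0.8084×(-0.212698)=-0.171945, 0.0213×(-3.849048)=-0.081985, 0.0638×(-2.752002)=-0.175578, 0.0213×(-3.849048)=-0.081985, 0.0213×(-3.849048)=-0.081985, 0.0213×(-3.849048)=-0.081985.
Sum = -0.839431, so H' = 0.8394.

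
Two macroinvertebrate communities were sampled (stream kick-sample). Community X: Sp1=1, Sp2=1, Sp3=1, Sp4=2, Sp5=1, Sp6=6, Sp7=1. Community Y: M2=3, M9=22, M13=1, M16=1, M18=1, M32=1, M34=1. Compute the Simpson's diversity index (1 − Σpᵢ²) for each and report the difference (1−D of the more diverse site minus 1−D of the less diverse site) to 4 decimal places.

Community X: N=13, proportions 0.076923, 0.076923, 0.076923, 0.153846, 0.076923, 0.461538, 0.076923, giving 1−D = 0.733728 (working shown to 6 dp, full precision carried).
Community Y: N=30, proportions 0.1, 0.733333, 0.033333, 0.033333, 0.033333, 0.033333, 0.033333, giving 1−D = 0.446667.
Difference = |0.733728 − 0.446667| = 0.287061, i.e. 0.2871 to 4 decimal places.

0.2871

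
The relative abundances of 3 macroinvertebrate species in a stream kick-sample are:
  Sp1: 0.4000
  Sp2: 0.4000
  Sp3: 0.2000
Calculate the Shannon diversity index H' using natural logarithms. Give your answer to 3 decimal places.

Each pᵢ ln pᵢ term (working shown to 5 dp, full precision carried): 0.4×(-0.91629)=-0.36652, 0.4×(-0.91629)=-0.36652, 0.2×(-1.60944)=-0.32189.
Sum = -1.05492, so H' = 1.055.

1.055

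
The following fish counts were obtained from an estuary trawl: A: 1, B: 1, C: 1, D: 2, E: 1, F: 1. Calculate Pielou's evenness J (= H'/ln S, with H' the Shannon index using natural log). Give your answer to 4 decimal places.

0.9755

Total N = 1+1+1+2+1+1 = 7, so the proportions are 0.142857, 0.142857, 0.142857, 0.285714, 0.142857, 0.142857 (working shown to 6 dp, full precision carried).
H' = −Σ pᵢ ln pᵢ = −((-0.277987) + (-0.277987) + (-0.277987) + (-0.357932) + (-0.277987) + (-0.277987)) = 1.747868.
With S = 6 species, ln S = 1.791759, so J = 1.747868/1.791759 = 0.975504, i.e. 0.9755 to 4 decimal places.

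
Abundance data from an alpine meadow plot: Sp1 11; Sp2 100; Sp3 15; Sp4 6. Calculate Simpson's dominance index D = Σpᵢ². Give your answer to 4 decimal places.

Total N = 11+100+15+6 = 132, so the proportions are 0.083333, 0.757576, 0.113636, 0.045455 (working shown to 6 dp, full precision carried).
D = 0.083333² + 0.757576² + 0.113636² + 0.045455² = 0.006944 + 0.573921 + 0.012913 + 0.002066 = 0.595845.
To 4 decimal places, D = 0.5958.

0.5958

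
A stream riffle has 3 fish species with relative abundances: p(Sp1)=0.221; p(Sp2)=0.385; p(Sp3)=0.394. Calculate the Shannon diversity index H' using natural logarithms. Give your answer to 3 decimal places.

1.068

Each pᵢ ln pᵢ term (working shown to 5 dp, full precision carried): 0.221×(-1.50959)=-0.33362, 0.385×(-0.95451)=-0.36749, 0.394×(-0.93140)=-0.36697.
Sum = -1.06808, so H' = 1.068.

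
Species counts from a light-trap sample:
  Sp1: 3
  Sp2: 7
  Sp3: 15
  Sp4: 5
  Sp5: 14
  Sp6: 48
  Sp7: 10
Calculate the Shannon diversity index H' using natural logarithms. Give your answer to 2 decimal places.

1.57

Total N = 3+7+15+5+14+48+10 = 102, so the proportions are 0.0294, 0.0686, 0.1471, 0.049, 0.1373, 0.4706, 0.098 (working shown to 4 dp, full precision carried).
Each pᵢ ln pᵢ term: 0.0294×(-3.5264)=-0.1037, 0.0686×(-2.6791)=-0.1839, 0.1471×(-1.9169)=-0.2819, 0.049×(-3.0155)=-0.1478, 0.1373×(-1.9859)=-0.2726, 0.4706×(-0.7538)=-0.3547, 0.098×(-2.3224)=-0.2277.
Sum = -1.5723, so H' = 1.57.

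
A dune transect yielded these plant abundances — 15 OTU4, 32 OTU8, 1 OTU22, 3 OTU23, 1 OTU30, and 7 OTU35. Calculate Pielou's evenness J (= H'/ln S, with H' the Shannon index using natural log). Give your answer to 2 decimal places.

Total N = 15+32+1+3+1+7 = 59, so the proportions are 0.2542, 0.5424, 0.0169, 0.0508, 0.0169, 0.1186 (working shown to 4 dp, full precision carried).
H' = −Σ pᵢ ln pᵢ = −((-0.3482) + (-0.3318) + (-0.0691) + (-0.1515) + (-0.0691) + (-0.2529)) = 1.2226.
With S = 6 species, ln S = 1.7918, so J = 1.2226/1.7918 = 0.6823, i.e. 0.68 to 2 decimal places.

0.68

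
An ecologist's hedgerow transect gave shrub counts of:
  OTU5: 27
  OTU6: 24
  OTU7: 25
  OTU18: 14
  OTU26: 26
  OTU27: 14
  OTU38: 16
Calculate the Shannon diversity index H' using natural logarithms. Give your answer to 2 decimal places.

1.91

Total N = 27+24+25+14+26+14+16 = 146, so the proportions are 0.1849, 0.1644, 0.1712, 0.0959, 0.1781, 0.0959, 0.1096 (working shown to 4 dp, full precision carried).
Each pᵢ ln pᵢ term: 0.1849×(-1.6878)=-0.3121, 0.1644×(-1.8056)=-0.2968, 0.1712×(-1.7647)=-0.3022, 0.0959×(-2.3445)=-0.2248, 0.1781×(-1.7255)=-0.3073, 0.0959×(-2.3445)=-0.2248, 0.1096×(-2.2110)=-0.2423.
Sum = -1.9103, so H' = 1.91.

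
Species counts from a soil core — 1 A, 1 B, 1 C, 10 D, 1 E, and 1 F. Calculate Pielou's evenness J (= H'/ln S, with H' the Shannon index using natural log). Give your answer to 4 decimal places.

0.6547

Total N = 1+1+1+10+1+1 = 15, so the proportions are 0.066667, 0.066667, 0.066667, 0.666667, 0.066667, 0.066667 (working shown to 6 dp, full precision carried).
H' = −Σ pᵢ ln pᵢ = −((-0.180537) + (-0.180537) + (-0.180537) + (-0.270310) + (-0.180537) + (-0.180537)) = 1.172993.
With S = 6 species, ln S = 1.791759, so J = 1.172993/1.791759 = 0.654660, i.e. 0.6547 to 4 decimal places.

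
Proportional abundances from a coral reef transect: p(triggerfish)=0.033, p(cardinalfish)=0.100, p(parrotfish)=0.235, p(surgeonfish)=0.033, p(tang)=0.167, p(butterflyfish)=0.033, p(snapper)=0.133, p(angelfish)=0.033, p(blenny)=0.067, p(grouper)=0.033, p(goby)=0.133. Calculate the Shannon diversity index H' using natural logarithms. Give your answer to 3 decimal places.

Each pᵢ ln pᵢ term (working shown to 5 dp, full precision carried): 0.033×(-3.41125)=-0.11257, 0.1×(-2.30259)=-0.23026, 0.235×(-1.44817)=-0.34032, 0.033×(-3.41125)=-0.11257, 0.167×(-1.78976)=-0.29889, 0.033×(-3.41125)=-0.11257, 0.133×(-2.01741)=-0.26832, 0.033×(-3.41125)=-0.11257, 0.067×(-2.70306)=-0.18111, 0.033×(-3.41125)=-0.11257, 0.133×(-2.01741)=-0.26832.
Sum = -2.15006, so H' = 2.150.

2.150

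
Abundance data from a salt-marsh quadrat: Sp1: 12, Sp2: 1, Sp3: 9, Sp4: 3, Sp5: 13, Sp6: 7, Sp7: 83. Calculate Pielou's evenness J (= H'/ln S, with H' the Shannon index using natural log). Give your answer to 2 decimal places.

0.62

Total N = 12+1+9+3+13+7+83 = 128, so the proportions are 0.0938, 0.0078, 0.0703, 0.0234, 0.1016, 0.0547, 0.6484 (working shown to 4 dp, full precision carried).
H' = −Σ pᵢ ln pᵢ = −((-0.2219) + (-0.0379) + (-0.1867) + (-0.0880) + (-0.2323) + (-0.1589) + (-0.2809)) = 1.2066.
With S = 7 species, ln S = 1.9459, so J = 1.2066/1.9459 = 0.6201, i.e. 0.62 to 2 decimal places.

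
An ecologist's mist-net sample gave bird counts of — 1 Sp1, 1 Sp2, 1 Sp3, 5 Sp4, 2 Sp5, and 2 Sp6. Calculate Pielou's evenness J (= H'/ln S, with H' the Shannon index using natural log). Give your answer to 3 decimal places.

0.884

Total N = 1+1+1+5+2+2 = 12, so the proportions are 0.08333, 0.08333, 0.08333, 0.41667, 0.16667, 0.16667 (working shown to 5 dp, full precision carried).
H' = −Σ pᵢ ln pᵢ = −((-0.20708) + (-0.20708) + (-0.20708) + (-0.36478) + (-0.29863) + (-0.29863)) = 1.58326.
With S = 6 species, ln S = 1.79176, so J = 1.58326/1.79176 = 0.88363, i.e. 0.884 to 3 decimal places.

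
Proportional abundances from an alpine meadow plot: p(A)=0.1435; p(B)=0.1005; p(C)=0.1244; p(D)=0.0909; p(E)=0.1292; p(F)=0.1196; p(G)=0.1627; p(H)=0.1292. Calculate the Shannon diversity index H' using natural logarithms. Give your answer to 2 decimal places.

Each pᵢ ln pᵢ term (working shown to 5 dp, full precision carried): 0.1435×(-1.94142)=-0.27859, 0.1005×(-2.29760)=-0.23091, 0.1244×(-2.08425)=-0.25928, 0.0909×(-2.39800)=-0.21798, 0.1292×(-2.04639)=-0.26439, 0.1196×(-2.12360)=-0.25398, 0.1627×(-1.81585)=-0.29544, 0.1292×(-2.04639)=-0.26439.
Sum = -2.06497, so H' = 2.06.

2.06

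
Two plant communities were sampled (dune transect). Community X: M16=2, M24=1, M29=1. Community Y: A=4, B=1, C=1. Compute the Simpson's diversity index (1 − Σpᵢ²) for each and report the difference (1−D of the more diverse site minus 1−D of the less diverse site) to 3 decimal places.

Community X: N=4, proportions 0.5, 0.25, 0.25, giving 1−D = 0.62500 (working shown to 5 dp, full precision carried).
Community Y: N=6, proportions 0.66667, 0.16667, 0.16667, giving 1−D = 0.50000.
Difference = |0.62500 − 0.50000| = 0.12500, i.e. 0.125 to 3 decimal places.

0.125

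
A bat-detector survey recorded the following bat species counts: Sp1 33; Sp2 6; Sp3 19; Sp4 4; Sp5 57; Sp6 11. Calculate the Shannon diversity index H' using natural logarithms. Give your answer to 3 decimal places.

Total N = 33+6+19+4+57+11 = 130, so the proportions are 0.25385, 0.04615, 0.14615, 0.03077, 0.43846, 0.08462 (working shown to 5 dp, full precision carried).
Each pᵢ ln pᵢ term: 0.25385×(-1.37103)=-0.34803, 0.04615×(-3.07577)=-0.14196, 0.14615×(-1.92310)=-0.28107, 0.03077×(-3.48124)=-0.10712, 0.43846×(-0.82448)=-0.36150, 0.08462×(-2.46964)=-0.20897.
Sum = -1.44865, so H' = 1.449.

1.449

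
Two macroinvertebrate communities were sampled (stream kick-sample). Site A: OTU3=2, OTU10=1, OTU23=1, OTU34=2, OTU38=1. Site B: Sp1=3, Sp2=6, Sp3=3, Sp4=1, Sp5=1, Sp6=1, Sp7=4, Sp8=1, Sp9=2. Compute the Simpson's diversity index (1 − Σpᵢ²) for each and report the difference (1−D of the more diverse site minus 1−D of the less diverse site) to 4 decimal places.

Site A: N=7, proportions 0.285714, 0.142857, 0.142857, 0.285714, 0.142857, giving 1−D = 0.775510 (working shown to 6 dp, full precision carried).
Site B: N=22, proportions 0.136364, 0.272727, 0.136364, 0.045455, 0.045455, 0.045455, 0.181818, 0.045455, 0.090909, giving 1−D = 0.838843.
Difference = |0.775510 − 0.838843| = 0.063333, i.e. 0.0633 to 4 decimal places.

0.0633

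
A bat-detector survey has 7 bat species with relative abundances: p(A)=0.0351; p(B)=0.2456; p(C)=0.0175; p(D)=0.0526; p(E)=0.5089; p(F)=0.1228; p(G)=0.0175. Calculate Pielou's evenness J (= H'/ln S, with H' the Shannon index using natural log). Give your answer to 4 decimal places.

H' = −Σ pᵢ ln pᵢ = −((-0.117569) + (-0.344835) + (-0.070797) + (-0.154909) + (-0.343764) + (-0.257536) + (-0.070797)) = 1.360208 (working shown to 6 dp, full precision carried).
With S = 7 species, ln S = 1.945910, so J = 1.360208/1.945910 = 0.699008, i.e. 0.6990 to 4 decimal places.

0.6990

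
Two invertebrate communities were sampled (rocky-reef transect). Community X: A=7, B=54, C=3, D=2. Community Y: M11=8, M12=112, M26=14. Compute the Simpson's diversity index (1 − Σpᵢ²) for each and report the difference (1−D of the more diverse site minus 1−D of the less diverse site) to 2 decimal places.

0.03

Community X: N=66, proportions 0.1061, 0.8182, 0.0455, 0.0303, giving 1−D = 0.3163 (working shown to 4 dp, full precision carried).
Community Y: N=134, proportions 0.0597, 0.8358, 0.1045, giving 1−D = 0.2869.
Difference = |0.3163 − 0.2869| = 0.0294, i.e. 0.03 to 2 decimal places.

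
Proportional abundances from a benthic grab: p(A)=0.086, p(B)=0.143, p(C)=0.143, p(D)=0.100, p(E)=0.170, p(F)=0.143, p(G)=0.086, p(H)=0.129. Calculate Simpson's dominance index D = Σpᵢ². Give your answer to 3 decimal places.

D = 0.086² + 0.143² + 0.143² + 0.1² + 0.17² + 0.143² + 0.086² + 0.129² = 0.00740 + 0.02045 + 0.02045 + 0.01000 + 0.02890 + 0.02045 + 0.00740 + 0.01664 = 0.13168 (working shown to 5 dp, full precision carried).
To 3 decimal places, D = 0.132.

0.132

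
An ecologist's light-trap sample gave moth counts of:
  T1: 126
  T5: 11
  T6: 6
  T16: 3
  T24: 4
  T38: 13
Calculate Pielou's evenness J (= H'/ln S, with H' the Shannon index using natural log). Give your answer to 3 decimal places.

Total N = 126+11+6+3+4+13 = 163, so the proportions are 0.77301, 0.06748, 0.03681, 0.0184, 0.02454, 0.07975 (working shown to 5 dp, full precision carried).
H' = −Σ pᵢ ln pᵢ = −((-0.19902) + (-0.18193) + (-0.12155) + (-0.07353) + (-0.09098) + (-0.20168)) = 0.86869.
With S = 6 species, ln S = 1.79176, so J = 0.86869/1.79176 = 0.48483, i.e. 0.485 to 3 decimal places.

0.485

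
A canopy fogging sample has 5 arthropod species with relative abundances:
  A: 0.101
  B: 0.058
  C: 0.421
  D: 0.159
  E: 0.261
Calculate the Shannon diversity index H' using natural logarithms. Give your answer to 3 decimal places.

Each pᵢ ln pᵢ term (working shown to 5 dp, full precision carried): 0.101×(-2.29263)=-0.23156, 0.058×(-2.84731)=-0.16514, 0.421×(-0.86512)=-0.36422, 0.159×(-1.83885)=-0.29238, 0.261×(-1.34323)=-0.35058.
Sum = -1.40388, so H' = 1.404.

1.404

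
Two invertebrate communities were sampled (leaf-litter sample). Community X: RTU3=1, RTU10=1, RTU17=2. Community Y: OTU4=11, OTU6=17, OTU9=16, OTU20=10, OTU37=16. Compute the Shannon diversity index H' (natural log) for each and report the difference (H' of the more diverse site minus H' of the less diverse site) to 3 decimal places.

Community X: N=4, proportions 0.25, 0.25, 0.5, giving H' = 1.03972 (working shown to 5 dp, full precision carried).
Community Y: N=70, proportions 0.15714, 0.24286, 0.22857, 0.14286, 0.22857, giving H' = 1.58721.
Difference = |1.03972 − 1.58721| = 0.54749, i.e. 0.547 to 3 decimal places.

0.547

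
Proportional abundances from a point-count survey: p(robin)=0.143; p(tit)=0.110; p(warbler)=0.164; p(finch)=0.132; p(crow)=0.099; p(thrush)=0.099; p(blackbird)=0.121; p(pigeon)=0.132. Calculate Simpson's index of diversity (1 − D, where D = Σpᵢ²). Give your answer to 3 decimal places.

0.871

D = 0.143² + 0.11² + 0.164² + 0.132² + 0.099² + 0.099² + 0.121² + 0.132² = 0.02045 + 0.01210 + 0.02690 + 0.01742 + 0.00980 + 0.00980 + 0.01464 + 0.01742 = 0.12854 (working shown to 5 dp, full precision carried).
So 1 − D = 0.87146, i.e. 0.871 to 3 decimal places.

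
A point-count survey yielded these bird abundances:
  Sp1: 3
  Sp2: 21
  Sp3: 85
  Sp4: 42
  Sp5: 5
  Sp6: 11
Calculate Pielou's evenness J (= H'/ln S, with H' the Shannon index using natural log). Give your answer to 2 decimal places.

0.73

Total N = 3+21+85+42+5+11 = 167, so the proportions are 0.018, 0.1257, 0.509, 0.2515, 0.0299, 0.0659 (working shown to 4 dp, full precision carried).
H' = −Σ pᵢ ln pᵢ = −((-0.0722) + (-0.2607) + (-0.3437) + (-0.3471) + (-0.1050) + (-0.1792)) = 1.3080.
With S = 6 species, ln S = 1.7918, so J = 1.3080/1.7918 = 0.7300, i.e. 0.73 to 2 decimal places.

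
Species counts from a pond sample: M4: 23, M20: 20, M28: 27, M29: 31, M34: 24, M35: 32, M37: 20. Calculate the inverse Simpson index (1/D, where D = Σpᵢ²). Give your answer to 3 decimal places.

Total N = 23+20+27+31+24+32+20 = 177, so the proportions are 0.1299435, 0.1129944, 0.1525424, 0.1751412, 0.1355932, 0.180791, 0.1129944 (working shown to 7 dp, full precision carried).
D = 0.1299435² + 0.1129944² + 0.1525424² + 0.1751412² + 0.1355932² + 0.180791² + 0.1129944² = 0.0168853 + 0.0127677 + 0.0232692 + 0.0306745 + 0.0183855 + 0.0326854 + 0.0127677 = 0.1474353.
So 1/D = 6.78264, i.e. 6.783 to 3 decimal places.

6.783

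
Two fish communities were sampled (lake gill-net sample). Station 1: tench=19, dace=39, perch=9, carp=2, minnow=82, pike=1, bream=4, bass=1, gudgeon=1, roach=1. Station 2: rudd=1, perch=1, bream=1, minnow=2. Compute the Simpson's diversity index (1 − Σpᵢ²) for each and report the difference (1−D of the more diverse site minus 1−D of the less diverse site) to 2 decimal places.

0.06

Station 1: N=159, proportions 0.1195, 0.2453, 0.0566, 0.0126, 0.5157, 0.0063, 0.0252, 0.0063, 0.0063, 0.0063, giving 1−D = 0.6554 (working shown to 4 dp, full precision carried).
Station 2: N=5, proportions 0.2, 0.2, 0.2, 0.4, giving 1−D = 0.7200.
Difference = |0.6554 − 0.7200| = 0.0646, i.e. 0.06 to 2 decimal places.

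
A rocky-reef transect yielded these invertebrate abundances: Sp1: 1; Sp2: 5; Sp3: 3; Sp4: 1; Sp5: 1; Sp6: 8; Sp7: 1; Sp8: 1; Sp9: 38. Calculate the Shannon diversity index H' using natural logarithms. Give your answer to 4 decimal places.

Total N = 1+5+3+1+1+8+1+1+38 = 59, so the proportions are 0.016949, 0.084746, 0.050847, 0.016949, 0.016949, 0.135593, 0.016949, 0.016949, 0.644068 (working shown to 6 dp, full precision carried).
Each pᵢ ln pᵢ term: 0.016949×(-4.077537)=-0.069111, 0.084746×(-2.468100)=-0.209161, 0.050847×(-2.978925)=-0.151471, 0.016949×(-4.077537)=-0.069111, 0.016949×(-4.077537)=-0.069111, 0.135593×(-1.998096)=-0.270928, 0.016949×(-4.077537)=-0.069111, 0.016949×(-4.077537)=-0.069111, 0.644068×(-0.439951)=-0.283358.
Sum = -1.260472, so H' = 1.2605.

1.2605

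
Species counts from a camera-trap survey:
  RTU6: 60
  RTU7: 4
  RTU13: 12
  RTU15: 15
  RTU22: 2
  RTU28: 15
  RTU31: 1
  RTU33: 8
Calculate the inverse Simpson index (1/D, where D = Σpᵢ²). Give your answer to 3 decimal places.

3.199

Total N = 60+4+12+15+2+15+1+8 = 117, so the proportions are 0.5128205, 0.034188, 0.1025641, 0.1282051, 0.017094, 0.1282051, 0.008547, 0.0683761 (working shown to 7 dp, full precision carried).
D = 0.5128205² + 0.034188² + 0.1025641² + 0.1282051² + 0.017094² + 0.1282051² + 0.008547² + 0.0683761² = 0.2629849 + 0.0011688 + 0.0105194 + 0.0164366 + 0.0002922 + 0.0164366 + 0.0000731 + 0.0046753 = 0.3125867.
So 1/D = 3.19911, i.e. 3.199 to 3 decimal places.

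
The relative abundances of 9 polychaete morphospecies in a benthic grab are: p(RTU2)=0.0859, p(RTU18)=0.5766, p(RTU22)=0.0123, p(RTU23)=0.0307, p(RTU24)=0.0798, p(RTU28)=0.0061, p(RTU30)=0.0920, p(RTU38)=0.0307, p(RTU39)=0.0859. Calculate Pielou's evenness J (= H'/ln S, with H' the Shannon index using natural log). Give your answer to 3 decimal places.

0.664

H' = −Σ pᵢ ln pᵢ = −((-0.21085) + (-0.31748) + (-0.05410) + (-0.10694) + (-0.20175) + (-0.03111) + (-0.21951) + (-0.10694) + (-0.21085)) = 1.45953 (working shown to 5 dp, full precision carried).
With S = 9 species, ln S = 2.19722, so J = 1.45953/2.19722 = 0.66426, i.e. 0.664 to 3 decimal places.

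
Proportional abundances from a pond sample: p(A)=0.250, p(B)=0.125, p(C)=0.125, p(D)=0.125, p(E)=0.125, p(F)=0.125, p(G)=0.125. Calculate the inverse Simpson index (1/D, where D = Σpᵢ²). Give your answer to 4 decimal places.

6.4000

D = 0.25² + 0.125² + 0.125² + 0.125² + 0.125² + 0.125² + 0.125² = 0.06250000 + 0.01562500 + 0.01562500 + 0.01562500 + 0.01562500 + 0.01562500 + 0.01562500 = 0.15625000 (working shown to 8 dp, full precision carried).
So 1/D = 6.400000, i.e. 6.4000 to 4 decimal places.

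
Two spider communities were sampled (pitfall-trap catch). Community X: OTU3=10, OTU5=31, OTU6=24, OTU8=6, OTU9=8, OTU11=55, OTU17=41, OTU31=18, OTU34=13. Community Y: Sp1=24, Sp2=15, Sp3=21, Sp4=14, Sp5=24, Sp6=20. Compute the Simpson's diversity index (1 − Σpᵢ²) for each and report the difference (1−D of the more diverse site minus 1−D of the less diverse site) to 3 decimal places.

Community X: N=206, proportions 0.04854, 0.15049, 0.1165, 0.02913, 0.03883, 0.26699, 0.19903, 0.08738, 0.06311, giving 1−D = 0.83655 (working shown to 5 dp, full precision carried).
Community Y: N=118, proportions 0.20339, 0.12712, 0.17797, 0.11864, 0.20339, 0.16949, giving 1−D = 0.82663.
Difference = |0.83655 − 0.82663| = 0.00992, i.e. 0.010 to 3 decimal places.

0.010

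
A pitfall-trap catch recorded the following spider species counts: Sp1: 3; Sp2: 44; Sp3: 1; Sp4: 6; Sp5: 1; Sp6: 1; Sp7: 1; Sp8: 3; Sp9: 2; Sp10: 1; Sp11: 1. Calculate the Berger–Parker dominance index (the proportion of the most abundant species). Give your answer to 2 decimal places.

0.69

Total N = 3+44+1+6+1+1+1+3+2+1+1 = 64, so the proportions are 0.0469, 0.6875, 0.0156, 0.0938, 0.0156, 0.0156, 0.0156, 0.0469, 0.0312, 0.0156, 0.0156 (working shown to 4 dp, full precision carried).
The largest proportion is 0.6875, i.e. d = 0.69 to 2 decimal places.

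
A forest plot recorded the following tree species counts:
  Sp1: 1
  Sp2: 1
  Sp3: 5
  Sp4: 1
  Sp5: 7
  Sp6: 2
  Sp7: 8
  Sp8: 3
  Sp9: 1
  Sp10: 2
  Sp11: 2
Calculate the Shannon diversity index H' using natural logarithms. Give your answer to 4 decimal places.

Total N = 1+1+5+1+7+2+8+3+1+2+2 = 33, so the proportions are 0.030303, 0.030303, 0.151515, 0.030303, 0.212121, 0.060606, 0.242424, 0.090909, 0.030303, 0.060606, 0.060606 (working shown to 6 dp, full precision carried).
Each pᵢ ln pᵢ term: 0.030303×(-3.496508)=-0.105955, 0.030303×(-3.496508)=-0.105955, 0.151515×(-1.887070)=-0.285920, 0.030303×(-3.496508)=-0.105955, 0.212121×(-1.550597)=-0.328915, 0.060606×(-2.803360)=-0.169901, 0.242424×(-1.417066)=-0.343531, 0.090909×(-2.397895)=-0.217990, 0.030303×(-3.496508)=-0.105955, 0.060606×(-2.803360)=-0.169901, 0.060606×(-2.803360)=-0.169901.
Sum = -2.109877, so H' = 2.1099.

2.1099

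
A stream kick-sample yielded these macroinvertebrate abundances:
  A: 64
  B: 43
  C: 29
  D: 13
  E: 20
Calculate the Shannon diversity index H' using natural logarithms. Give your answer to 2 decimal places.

Total N = 64+43+29+13+20 = 169, so the proportions are 0.3787, 0.2544, 0.1716, 0.0769, 0.1183 (working shown to 4 dp, full precision carried).
Each pᵢ ln pᵢ term: 0.3787×(-0.9710)=-0.3677, 0.2544×(-1.3687)=-0.3482, 0.1716×(-1.7626)=-0.3025, 0.0769×(-2.5649)=-0.1973, 0.1183×(-2.1342)=-0.2526.
Sum = -1.4683, so H' = 1.47.

1.47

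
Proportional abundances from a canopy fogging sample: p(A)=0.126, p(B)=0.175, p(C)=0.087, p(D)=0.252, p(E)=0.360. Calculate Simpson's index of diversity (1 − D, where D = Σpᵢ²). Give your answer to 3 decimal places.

D = 0.126² + 0.175² + 0.087² + 0.252² + 0.36² = 0.01588 + 0.03062 + 0.00757 + 0.06350 + 0.12960 = 0.24717 (working shown to 5 dp, full precision carried).
So 1 − D = 0.75283, i.e. 0.753 to 3 decimal places.

0.753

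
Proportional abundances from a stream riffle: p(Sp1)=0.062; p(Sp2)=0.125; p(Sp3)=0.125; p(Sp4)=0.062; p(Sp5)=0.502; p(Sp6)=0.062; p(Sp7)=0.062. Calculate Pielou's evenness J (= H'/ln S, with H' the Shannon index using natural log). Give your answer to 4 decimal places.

0.7993

H' = −Σ pᵢ ln pᵢ = −((-0.172398) + (-0.259930) + (-0.259930) + (-0.172398) + (-0.345956) + (-0.172398) + (-0.172398)) = 1.555410 (working shown to 6 dp, full precision carried).
With S = 7 species, ln S = 1.945910, so J = 1.555410/1.945910 = 0.799323, i.e. 0.7993 to 4 decimal places.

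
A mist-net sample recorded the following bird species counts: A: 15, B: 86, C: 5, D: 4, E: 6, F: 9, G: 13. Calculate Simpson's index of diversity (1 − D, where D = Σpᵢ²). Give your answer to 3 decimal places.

0.583

Total N = 15+86+5+4+6+9+13 = 138, so the proportions are 0.1087, 0.62319, 0.03623, 0.02899, 0.04348, 0.06522, 0.0942 (working shown to 5 dp, full precision carried).
D = 0.1087² + 0.62319² + 0.03623² + 0.02899² + 0.04348² + 0.06522² + 0.0942² = 0.01181 + 0.38836 + 0.00131 + 0.00084 + 0.00189 + 0.00425 + 0.00887 = 0.41735.
So 1 − D = 0.58265, i.e. 0.583 to 3 decimal places.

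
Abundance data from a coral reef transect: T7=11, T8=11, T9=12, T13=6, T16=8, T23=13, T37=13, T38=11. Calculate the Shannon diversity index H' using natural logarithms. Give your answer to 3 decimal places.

Total N = 11+11+12+6+8+13+13+11 = 85, so the proportions are 0.12941, 0.12941, 0.14118, 0.07059, 0.09412, 0.15294, 0.15294, 0.12941 (working shown to 5 dp, full precision carried).
Each pᵢ ln pᵢ term: 0.12941×(-2.04476)=-0.26462, 0.12941×(-2.04476)=-0.26462, 0.14118×(-1.95774)=-0.27639, 0.07059×(-2.65089)=-0.18712, 0.09412×(-2.36321)=-0.22242, 0.15294×(-1.87770)=-0.28718, 0.15294×(-1.87770)=-0.28718, 0.12941×(-2.04476)=-0.26462.
Sum = -2.05413, so H' = 2.054.

2.054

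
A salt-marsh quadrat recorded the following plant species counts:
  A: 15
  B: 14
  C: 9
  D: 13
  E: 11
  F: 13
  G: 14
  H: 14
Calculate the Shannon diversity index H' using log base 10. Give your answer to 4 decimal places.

Total N = 15+14+9+13+11+13+14+14 = 103, so the proportions are 0.145631, 0.135922, 0.087379, 0.126214, 0.106796, 0.126214, 0.135922, 0.135922 (working shown to 6 dp, full precision carried).
Each pᵢ log₁₀ pᵢ term: 0.145631×(-0.836746)=-0.121856, 0.135922×(-0.866709)=-0.117805, 0.087379×(-1.058595)=-0.092499, 0.126214×(-0.898894)=-0.113453, 0.106796×(-0.971445)=-0.103747, 0.126214×(-0.898894)=-0.113453, 0.135922×(-0.866709)=-0.117805, 0.135922×(-0.866709)=-0.117805.
Sum = -0.898422, so H' = 0.8984.

0.8984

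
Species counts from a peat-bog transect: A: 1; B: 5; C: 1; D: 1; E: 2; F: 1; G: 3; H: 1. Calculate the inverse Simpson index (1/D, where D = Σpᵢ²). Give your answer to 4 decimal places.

5.2326

Total N = 1+5+1+1+2+1+3+1 = 15, so the proportions are 0.06666667, 0.33333333, 0.06666667, 0.06666667, 0.13333333, 0.06666667, 0.2, 0.06666667 (working shown to 8 dp, full precision carried).
D = 0.06666667² + 0.33333333² + 0.06666667² + 0.06666667² + 0.13333333² + 0.06666667² + 0.2² + 0.06666667² = 0.00444444 + 0.11111111 + 0.00444444 + 0.00444444 + 0.01777778 + 0.00444444 + 0.04000000 + 0.00444444 = 0.19111111.
So 1/D = 5.232558, i.e. 5.2326 to 4 decimal places.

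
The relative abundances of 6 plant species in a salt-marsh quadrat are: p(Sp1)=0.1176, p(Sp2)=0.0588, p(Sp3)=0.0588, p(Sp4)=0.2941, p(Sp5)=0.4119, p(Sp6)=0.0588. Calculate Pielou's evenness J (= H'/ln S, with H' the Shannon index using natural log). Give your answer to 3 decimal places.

H' = −Σ pᵢ ln pᵢ = −((-0.25172) + (-0.16662) + (-0.16662) + (-0.35993) + (-0.36534) + (-0.16662)) = 1.47684 (working shown to 5 dp, full precision carried).
With S = 6 species, ln S = 1.79176, so J = 1.47684/1.79176 = 0.82424, i.e. 0.824 to 3 decimal places.

0.824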